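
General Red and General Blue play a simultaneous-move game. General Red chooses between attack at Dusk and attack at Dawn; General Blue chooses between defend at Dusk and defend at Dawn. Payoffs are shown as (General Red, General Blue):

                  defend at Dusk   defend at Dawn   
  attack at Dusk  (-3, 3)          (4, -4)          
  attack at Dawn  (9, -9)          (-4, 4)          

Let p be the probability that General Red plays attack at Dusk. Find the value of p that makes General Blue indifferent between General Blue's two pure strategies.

p = 13/20

For General Blue to be willing to mix, General Blue must be indifferent between defend at Dusk and defend at Dawn, which pins down General Red's mix.
  General Blue's expected payoff from defend at Dusk: p·3 + (1−p)·(-9) = 12p - 9
  General Blue's expected payoff from defend at Dawn: p·(-4) + (1−p)·4 = -8p + 4
  12p - 9 = -8p + 4  ⇒  20p = 13  ⇒  p = 13/20.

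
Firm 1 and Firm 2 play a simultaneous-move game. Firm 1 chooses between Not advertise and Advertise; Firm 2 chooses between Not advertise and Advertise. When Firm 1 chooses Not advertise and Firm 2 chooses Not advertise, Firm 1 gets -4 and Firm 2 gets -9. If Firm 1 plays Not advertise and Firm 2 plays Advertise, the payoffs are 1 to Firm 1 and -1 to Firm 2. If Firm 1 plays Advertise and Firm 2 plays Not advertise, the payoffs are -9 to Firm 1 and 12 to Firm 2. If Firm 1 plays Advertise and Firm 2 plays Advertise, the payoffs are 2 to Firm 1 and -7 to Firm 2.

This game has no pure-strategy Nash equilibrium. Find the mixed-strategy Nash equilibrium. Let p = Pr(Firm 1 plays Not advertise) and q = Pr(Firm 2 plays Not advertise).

p = 19/27, q = 1/6

Set Firm 2's expected payoff from Not advertise equal to that from Advertise:
  Firm 2's payoff to Not advertise: p·(-9) + (1−p)·12 = -21p + 12
  Firm 2's payoff to Advertise: p·(-1) + (1−p)·(-7) = 6p - 7
  -21p + 12 = 6p - 7  ⇒  -27p = -19  ⇒  p = 19/27.
For Firm 1 to be willing to mix, Firm 1 must be indifferent between Not advertise and Advertise, which pins down Firm 2's mix.
  Firm 1's payoff to Not advertise: q·(-4) + (1−q)·1 = -5q + 1
  Firm 1's payoff to Advertise: q·(-9) + (1−q)·2 = -11q + 2
  -5q + 1 = -11q + 2  ⇒  6q = 1  ⇒  q = 1/6.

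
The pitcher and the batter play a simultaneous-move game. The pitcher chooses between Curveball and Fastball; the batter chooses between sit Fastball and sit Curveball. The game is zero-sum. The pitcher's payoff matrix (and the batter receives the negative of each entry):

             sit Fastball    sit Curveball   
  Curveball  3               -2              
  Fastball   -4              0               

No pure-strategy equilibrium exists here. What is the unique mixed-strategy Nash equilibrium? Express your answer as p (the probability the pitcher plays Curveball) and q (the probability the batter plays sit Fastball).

The batter's indifference between sit Fastball and sit Curveball determines the pitcher's mixing probability p:
  the batter's payoff to sit Fastball: p·(-3) + (1−p)·4 = -7p + 4
  the batter's payoff to sit Curveball: p·2 + (1−p)·0 = 2p
  -7p + 4 = 2p  ⇒  -9p = -4  ⇒  p = 4/9.
Set the pitcher's expected payoff from Curveball equal to that from Fastball:
  the pitcher's payoff from Curveball: q·3 + (1−q)·(-2) = 5q - 2
  the pitcher's payoff from Fastball: q·(-4) + (1−q)·0 = -4q
  5q - 2 = -4q  ⇒  9q = 2  ⇒  q = 2/9.

p = 4/9, q = 2/9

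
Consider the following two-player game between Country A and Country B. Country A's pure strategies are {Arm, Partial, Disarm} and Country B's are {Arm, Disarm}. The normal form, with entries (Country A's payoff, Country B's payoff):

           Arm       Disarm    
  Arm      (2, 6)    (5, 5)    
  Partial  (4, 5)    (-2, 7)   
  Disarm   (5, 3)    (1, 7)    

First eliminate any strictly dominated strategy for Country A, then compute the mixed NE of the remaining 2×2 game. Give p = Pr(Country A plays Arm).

Country A's strategy Partial is strictly dominated by Disarm: 5 > 4 and 1 > -2. Eliminate Partial.
Set Country B's expected payoff from Arm equal to that from Disarm:
  Country B's payoff from Arm: p·6 + (1−p)·3 = 3p + 3
  Country B's payoff from Disarm: p·5 + (1−p)·7 = -2p + 7
  3p + 3 = -2p + 7  ⇒  5p = 4  ⇒  p = 4/5.

p = 4/5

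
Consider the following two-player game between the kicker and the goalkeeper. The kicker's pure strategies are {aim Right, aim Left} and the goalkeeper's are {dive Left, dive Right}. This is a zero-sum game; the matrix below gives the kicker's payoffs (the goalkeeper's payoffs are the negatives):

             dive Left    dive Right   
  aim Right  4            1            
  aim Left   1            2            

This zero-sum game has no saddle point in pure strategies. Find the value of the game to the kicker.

v = 7/4

In a mixed equilibrium the kicker is indifferent between aim Right and aim Left; this condition fixes q.
  the kicker's payoff from aim Right: q·4 + (1−q)·1 = 3q + 1
  the kicker's payoff from aim Left: q·1 + (1−q)·2 = -q + 2
  3q + 1 = -q + 2  ⇒  4q = 1  ⇒  q = 1/4.
The value is the kicker's expected payoff against this mix (using aim Right): (1/4)·4 + (3/4)·1 = 7/4.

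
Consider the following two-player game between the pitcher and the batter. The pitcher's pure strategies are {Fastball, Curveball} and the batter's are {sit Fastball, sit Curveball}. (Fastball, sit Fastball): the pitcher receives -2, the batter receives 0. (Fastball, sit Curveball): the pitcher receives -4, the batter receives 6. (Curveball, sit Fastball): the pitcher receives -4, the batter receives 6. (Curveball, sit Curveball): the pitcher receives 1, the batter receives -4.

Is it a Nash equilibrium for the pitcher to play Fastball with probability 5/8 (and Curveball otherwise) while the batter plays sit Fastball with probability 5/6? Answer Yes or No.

Given the batter's mix q = 5/6, the pitcher's payoff from Fastball is -7/3 but from Curveball is -19/6. The pitcher strictly prefers Fastball, so the pitcher would not mix.
So the proposed profile is not a Nash equilibrium.

No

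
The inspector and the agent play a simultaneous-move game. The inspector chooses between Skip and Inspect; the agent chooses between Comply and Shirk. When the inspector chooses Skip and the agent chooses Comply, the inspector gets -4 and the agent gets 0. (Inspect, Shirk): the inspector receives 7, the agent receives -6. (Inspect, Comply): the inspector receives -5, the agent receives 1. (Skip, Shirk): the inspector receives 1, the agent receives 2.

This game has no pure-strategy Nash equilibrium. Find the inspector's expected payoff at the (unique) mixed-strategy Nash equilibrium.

-23/7

In a mixed equilibrium the inspector is indifferent between Skip and Inspect; this condition fixes q.
  the inspector's expected payoff from Skip: q·(-4) + (1−q)·1 = -5q + 1
  the inspector's expected payoff from Inspect: q·(-5) + (1−q)·7 = -12q + 7
  -5q + 1 = -12q + 7  ⇒  7q = 6  ⇒  q = 6/7.
At equilibrium the inspector is indifferent across rows, so the inspector's payoff equals the payoff from Skip: (6/7)·(-4) + (1/7)·1 = -23/7.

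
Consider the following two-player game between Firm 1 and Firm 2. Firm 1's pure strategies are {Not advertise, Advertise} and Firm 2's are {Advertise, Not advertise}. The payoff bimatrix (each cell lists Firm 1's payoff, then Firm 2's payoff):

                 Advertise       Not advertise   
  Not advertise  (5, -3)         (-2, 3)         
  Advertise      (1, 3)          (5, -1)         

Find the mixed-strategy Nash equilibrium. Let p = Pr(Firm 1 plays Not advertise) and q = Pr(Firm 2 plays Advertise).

p = 2/5, q = 7/11

In a mixed equilibrium Firm 2 is indifferent between Advertise and Not advertise; this condition fixes p.
  Firm 2's payoff to Advertise: p·(-3) + (1−p)·3 = -6p + 3
  Firm 2's payoff to Not advertise: p·3 + (1−p)·(-1) = 4p - 1
  -6p + 3 = 4p - 1  ⇒  -10p = -4  ⇒  p = 2/5.
For Firm 1 to be willing to mix, Firm 1 must be indifferent between Not advertise and Advertise, which pins down Firm 2's mix.
  Firm 1's payoff from Not advertise: q·5 + (1−q)·(-2) = 7q - 2
  Firm 1's payoff from Advertise: q·1 + (1−q)·5 = -4q + 5
  7q - 2 = -4q + 5  ⇒  11q = 7  ⇒  q = 7/11.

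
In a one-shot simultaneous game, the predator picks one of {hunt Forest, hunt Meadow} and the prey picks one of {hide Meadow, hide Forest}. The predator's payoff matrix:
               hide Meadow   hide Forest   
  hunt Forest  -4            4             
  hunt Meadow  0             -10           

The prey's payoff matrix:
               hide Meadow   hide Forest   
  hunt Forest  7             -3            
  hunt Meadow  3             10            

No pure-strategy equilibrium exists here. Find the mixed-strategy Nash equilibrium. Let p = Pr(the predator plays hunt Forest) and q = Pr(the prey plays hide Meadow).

p = 7/17, q = 7/9

In a mixed equilibrium the prey is indifferent between hide Meadow and hide Forest; this condition fixes p.
  the prey's payoff to hide Meadow: p·7 + (1−p)·3 = 4p + 3
  the prey's payoff to hide Forest: p·(-3) + (1−p)·10 = -13p + 10
  4p + 3 = -13p + 10  ⇒  17p = 7  ⇒  p = 7/17.
The prey's mix must leave the predator indifferent between hunt Forest and hunt Meadow.
  the predator's payoff from hunt Forest: q·(-4) + (1−q)·4 = -8q + 4
  the predator's payoff from hunt Meadow: q·0 + (1−q)·(-10) = 10q - 10
  -8q + 4 = 10q - 10  ⇒  -18q = -14  ⇒  q = 7/9.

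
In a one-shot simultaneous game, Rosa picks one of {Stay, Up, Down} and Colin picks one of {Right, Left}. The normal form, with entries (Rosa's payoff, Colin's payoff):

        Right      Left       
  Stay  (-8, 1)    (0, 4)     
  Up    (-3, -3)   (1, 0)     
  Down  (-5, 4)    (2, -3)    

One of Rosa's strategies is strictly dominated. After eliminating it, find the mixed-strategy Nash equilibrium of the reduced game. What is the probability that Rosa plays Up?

Rosa's strategy Stay is strictly dominated by Down: -5 > -8 and 2 > 0. Eliminate Stay.
In a mixed equilibrium Colin is indifferent between Right and Left; this condition fixes p.
  Colin's payoff to Right: p·(-3) + (1−p)·4 = -7p + 4
  Colin's payoff to Left: p·0 + (1−p)·(-3) = 3p - 3
  -7p + 4 = 3p - 3  ⇒  -10p = -7  ⇒  p = 7/10.

p = 7/10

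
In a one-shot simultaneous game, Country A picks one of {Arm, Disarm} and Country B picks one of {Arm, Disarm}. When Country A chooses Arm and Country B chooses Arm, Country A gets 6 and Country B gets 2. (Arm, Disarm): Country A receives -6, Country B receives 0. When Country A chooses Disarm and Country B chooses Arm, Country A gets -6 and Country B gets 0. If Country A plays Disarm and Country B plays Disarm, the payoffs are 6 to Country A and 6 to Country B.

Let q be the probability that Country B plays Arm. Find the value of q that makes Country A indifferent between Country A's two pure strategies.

q = 1/2

Country B's mix must leave Country A indifferent between Arm and Disarm.
  Country A's expected payoff from Arm: q·6 + (1−q)·(-6) = 12q - 6
  Country A's expected payoff from Disarm: q·(-6) + (1−q)·6 = -12q + 6
  12q - 6 = -12q + 6  ⇒  24q = 12  ⇒  q = 1/2.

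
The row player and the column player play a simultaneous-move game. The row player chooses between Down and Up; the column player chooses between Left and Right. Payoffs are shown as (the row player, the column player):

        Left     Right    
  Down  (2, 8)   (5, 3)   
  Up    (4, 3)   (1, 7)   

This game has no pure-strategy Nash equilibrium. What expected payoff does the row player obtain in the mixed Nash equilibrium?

3

The column player's mix must leave the row player indifferent between Down and Up.
  the row player's payoff from Down: q·2 + (1−q)·5 = -3q + 5
  the row player's payoff from Up: q·4 + (1−q)·1 = 3q + 1
  -3q + 5 = 3q + 1  ⇒  -6q = -4  ⇒  q = 2/3.
At equilibrium the row player is indifferent across rows, so the row player's payoff equals the payoff from Down: (2/3)·2 + (1/3)·5 = 3.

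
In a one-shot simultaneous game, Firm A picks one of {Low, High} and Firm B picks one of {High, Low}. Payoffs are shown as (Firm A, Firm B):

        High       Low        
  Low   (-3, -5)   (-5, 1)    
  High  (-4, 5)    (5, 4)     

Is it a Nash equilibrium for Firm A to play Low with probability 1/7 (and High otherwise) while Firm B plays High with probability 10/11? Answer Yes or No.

Check Firm B's indifference given Firm A's mix p = 1/7:
  payoff from High = 25/7; payoff from Low = 25/7 — equal.
Check Firm A's indifference given Firm B's mix q = 10/11:
  payoff from Low = -35/11; payoff from High = -35/11 — equal.
Both players are indifferent, so neither can profitably deviate.

Yes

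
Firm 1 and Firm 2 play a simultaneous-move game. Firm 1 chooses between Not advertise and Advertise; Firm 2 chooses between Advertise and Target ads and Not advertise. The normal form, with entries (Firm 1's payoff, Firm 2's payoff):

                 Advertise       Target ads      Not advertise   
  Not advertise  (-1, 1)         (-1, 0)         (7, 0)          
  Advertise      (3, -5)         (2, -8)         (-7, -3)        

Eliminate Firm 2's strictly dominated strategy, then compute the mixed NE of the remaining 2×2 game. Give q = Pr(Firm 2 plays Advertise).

q = 7/9

Firm 2's strategy Target ads is strictly dominated by Advertise: 1 > 0 and -5 > -8. Eliminate Target ads.
For Firm 1 to be willing to mix, Firm 1 must be indifferent between Not advertise and Advertise, which pins down Firm 2's mix.
  Firm 1's expected payoff from Not advertise: q·(-1) + (1−q)·7 = -8q + 7
  Firm 1's expected payoff from Advertise: q·3 + (1−q)·(-7) = 10q - 7
  -8q + 7 = 10q - 7  ⇒  -18q = -14  ⇒  q = 7/9.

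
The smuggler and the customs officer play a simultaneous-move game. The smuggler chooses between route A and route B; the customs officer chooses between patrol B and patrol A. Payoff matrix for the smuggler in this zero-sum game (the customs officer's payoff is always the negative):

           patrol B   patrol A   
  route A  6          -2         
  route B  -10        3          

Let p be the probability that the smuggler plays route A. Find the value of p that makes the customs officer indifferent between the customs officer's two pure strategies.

p = 13/21

The smuggler's mix must leave the customs officer indifferent between patrol B and patrol A.
  the customs officer's payoff to patrol B: p·(-6) + (1−p)·10 = -16p + 10
  the customs officer's payoff to patrol A: p·2 + (1−p)·(-3) = 5p - 3
  -16p + 10 = 5p - 3  ⇒  -21p = -13  ⇒  p = 13/21.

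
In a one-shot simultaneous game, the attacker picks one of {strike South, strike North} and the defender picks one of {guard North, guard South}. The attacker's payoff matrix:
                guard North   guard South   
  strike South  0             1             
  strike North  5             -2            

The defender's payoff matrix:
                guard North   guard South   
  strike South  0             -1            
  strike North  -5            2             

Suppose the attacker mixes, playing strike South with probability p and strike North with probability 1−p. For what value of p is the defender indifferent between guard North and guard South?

p = 7/8

For the defender to be willing to mix, the defender must be indifferent between guard North and guard South, which pins down the attacker's mix.
  the defender's expected payoff from guard North: p·0 + (1−p)·(-5) = 5p - 5
  the defender's expected payoff from guard South: p·(-1) + (1−p)·2 = -3p + 2
  5p - 5 = -3p + 2  ⇒  8p = 7  ⇒  p = 7/8.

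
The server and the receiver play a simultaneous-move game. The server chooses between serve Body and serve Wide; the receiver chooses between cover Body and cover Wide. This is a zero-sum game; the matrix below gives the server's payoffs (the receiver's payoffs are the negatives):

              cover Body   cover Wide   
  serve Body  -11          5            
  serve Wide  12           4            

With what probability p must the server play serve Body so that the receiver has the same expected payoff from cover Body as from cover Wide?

p = 1/3

Set the receiver's expected payoff from cover Body equal to that from cover Wide:
  the receiver's payoff from cover Body: p·11 + (1−p)·(-12) = 23p - 12
  the receiver's payoff from cover Wide: p·(-5) + (1−p)·(-4) = -p - 4
  23p - 12 = -p - 4  ⇒  24p = 8  ⇒  p = 1/3.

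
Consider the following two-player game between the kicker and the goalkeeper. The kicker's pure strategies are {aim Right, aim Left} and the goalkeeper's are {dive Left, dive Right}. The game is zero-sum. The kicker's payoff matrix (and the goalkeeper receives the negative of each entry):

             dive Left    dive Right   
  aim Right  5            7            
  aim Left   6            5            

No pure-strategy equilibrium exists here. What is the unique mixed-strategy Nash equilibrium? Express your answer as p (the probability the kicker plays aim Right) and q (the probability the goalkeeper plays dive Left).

The goalkeeper's indifference between dive Left and dive Right determines the kicker's mixing probability p:
  the goalkeeper's payoff to dive Left: p·(-5) + (1−p)·(-6) = p - 6
  the goalkeeper's payoff to dive Right: p·(-7) + (1−p)·(-5) = -2p - 5
  p - 6 = -2p - 5  ⇒  3p = 1  ⇒  p = 1/3.
In a mixed equilibrium the kicker is indifferent between aim Right and aim Left; this condition fixes q.
  the kicker's payoff to aim Right: q·5 + (1−q)·7 = -2q + 7
  the kicker's payoff to aim Left: q·6 + (1−q)·5 = q + 5
  -2q + 7 = q + 5  ⇒  -3q = -2  ⇒  q = 2/3.

p = 1/3, q = 2/3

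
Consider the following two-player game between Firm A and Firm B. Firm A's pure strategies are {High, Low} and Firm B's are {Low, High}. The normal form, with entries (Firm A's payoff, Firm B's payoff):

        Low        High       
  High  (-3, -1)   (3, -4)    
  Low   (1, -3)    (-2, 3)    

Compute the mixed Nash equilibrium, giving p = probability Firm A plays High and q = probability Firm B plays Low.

Firm B's indifference between Low and High determines Firm A's mixing probability p:
  Firm B's payoff from Low: p·(-1) + (1−p)·(-3) = 2p - 3
  Firm B's payoff from High: p·(-4) + (1−p)·3 = -7p + 3
  2p - 3 = -7p + 3  ⇒  9p = 6  ⇒  p = 2/3.
In a mixed equilibrium Firm A is indifferent between High and Low; this condition fixes q.
  Firm A's payoff from High: q·(-3) + (1−q)·3 = -6q + 3
  Firm A's payoff from Low: q·1 + (1−q)·(-2) = 3q - 2
  -6q + 3 = 3q - 2  ⇒  -9q = -5  ⇒  q = 5/9.

p = 2/3, q = 5/9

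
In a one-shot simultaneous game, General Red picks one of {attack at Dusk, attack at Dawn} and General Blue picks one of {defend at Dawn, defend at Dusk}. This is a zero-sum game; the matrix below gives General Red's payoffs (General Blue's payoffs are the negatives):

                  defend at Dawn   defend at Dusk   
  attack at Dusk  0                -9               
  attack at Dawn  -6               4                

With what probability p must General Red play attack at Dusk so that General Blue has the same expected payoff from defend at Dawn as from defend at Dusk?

p = 10/19

General Red's mix must leave General Blue indifferent between defend at Dawn and defend at Dusk.
  General Blue's expected payoff from defend at Dawn: p·0 + (1−p)·6 = -6p + 6
  General Blue's expected payoff from defend at Dusk: p·9 + (1−p)·(-4) = 13p - 4
  -6p + 6 = 13p - 4  ⇒  -19p = -10  ⇒  p = 10/19.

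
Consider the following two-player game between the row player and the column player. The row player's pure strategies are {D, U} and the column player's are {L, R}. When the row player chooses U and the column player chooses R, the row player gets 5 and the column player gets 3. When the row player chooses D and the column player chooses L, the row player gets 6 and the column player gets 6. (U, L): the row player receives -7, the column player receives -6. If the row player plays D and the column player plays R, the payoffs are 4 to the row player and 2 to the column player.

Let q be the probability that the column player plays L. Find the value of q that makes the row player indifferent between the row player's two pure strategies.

q = 1/14

For the row player to be willing to mix, the row player must be indifferent between D and U, which pins down the column player's mix.
  the row player's expected payoff from D: q·6 + (1−q)·4 = 2q + 4
  the row player's expected payoff from U: q·(-7) + (1−q)·5 = -12q + 5
  2q + 4 = -12q + 5  ⇒  14q = 1  ⇒  q = 1/14.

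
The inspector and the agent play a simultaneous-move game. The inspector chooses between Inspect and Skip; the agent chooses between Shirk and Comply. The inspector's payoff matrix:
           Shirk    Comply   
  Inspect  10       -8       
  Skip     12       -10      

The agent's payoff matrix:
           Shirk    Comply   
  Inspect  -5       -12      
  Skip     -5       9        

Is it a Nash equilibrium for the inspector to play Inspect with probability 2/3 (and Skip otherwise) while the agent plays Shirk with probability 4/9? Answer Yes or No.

Given the agent's mix q = 4/9, the inspector's payoff from Inspect is 0 but from Skip is -2/9. The inspector strictly prefers Inspect, so the inspector would not mix.
So the proposed profile is not a Nash equilibrium.

No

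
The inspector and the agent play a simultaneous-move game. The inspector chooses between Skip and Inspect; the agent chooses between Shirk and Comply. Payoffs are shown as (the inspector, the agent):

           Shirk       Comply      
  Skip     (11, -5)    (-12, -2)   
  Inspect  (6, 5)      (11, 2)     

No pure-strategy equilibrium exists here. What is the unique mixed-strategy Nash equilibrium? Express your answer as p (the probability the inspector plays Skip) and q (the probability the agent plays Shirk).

In a mixed equilibrium the agent is indifferent between Shirk and Comply; this condition fixes p.
  the agent's payoff from Shirk: p·(-5) + (1−p)·5 = -10p + 5
  the agent's payoff from Comply: p·(-2) + (1−p)·2 = -4p + 2
  -10p + 5 = -4p + 2  ⇒  -6p = -3  ⇒  p = 1/2.
The inspector's indifference between Skip and Inspect determines the agent's mixing probability q:
  the inspector's expected payoff from Skip: q·11 + (1−q)·(-12) = 23q - 12
  the inspector's expected payoff from Inspect: q·6 + (1−q)·11 = -5q + 11
  23q - 12 = -5q + 11  ⇒  28q = 23  ⇒  q = 23/28.

p = 1/2, q = 23/28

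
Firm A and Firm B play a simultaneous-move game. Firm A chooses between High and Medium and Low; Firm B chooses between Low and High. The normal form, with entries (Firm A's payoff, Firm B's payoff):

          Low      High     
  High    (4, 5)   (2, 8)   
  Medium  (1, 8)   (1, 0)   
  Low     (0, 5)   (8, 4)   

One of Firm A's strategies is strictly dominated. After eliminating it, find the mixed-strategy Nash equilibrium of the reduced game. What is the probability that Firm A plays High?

Firm A's strategy Medium is strictly dominated by High: 4 > 1 and 2 > 1. Eliminate Medium.
Firm B's indifference between Low and High determines Firm A's mixing probability p:
  Firm B's expected payoff from Low: p·5 + (1−p)·5 = 5
  Firm B's expected payoff from High: p·8 + (1−p)·4 = 4p + 4
  5 = 4p + 4  ⇒  -4p = -1  ⇒  p = 1/4.

p = 1/4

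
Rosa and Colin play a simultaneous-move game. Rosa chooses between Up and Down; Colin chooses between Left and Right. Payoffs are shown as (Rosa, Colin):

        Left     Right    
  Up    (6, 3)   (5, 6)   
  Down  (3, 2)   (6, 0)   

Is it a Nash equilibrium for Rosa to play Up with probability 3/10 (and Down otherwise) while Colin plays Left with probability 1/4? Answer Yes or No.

No

Given Rosa's mix p = 3/10, Colin's payoff from Left is 23/10 but from Right is 9/5. Colin strictly prefers Left, so Colin would not mix.
So the proposed profile is not a Nash equilibrium.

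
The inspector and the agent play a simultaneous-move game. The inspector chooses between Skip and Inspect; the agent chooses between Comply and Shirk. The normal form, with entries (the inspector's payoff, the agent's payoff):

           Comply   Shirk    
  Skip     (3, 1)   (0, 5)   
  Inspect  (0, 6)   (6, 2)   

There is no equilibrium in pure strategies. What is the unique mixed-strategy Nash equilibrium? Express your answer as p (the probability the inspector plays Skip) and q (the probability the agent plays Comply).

p = 1/2, q = 2/3

Set the agent's expected payoff from Comply equal to that from Shirk:
  the agent's payoff to Comply: p·1 + (1−p)·6 = -5p + 6
  the agent's payoff to Shirk: p·5 + (1−p)·2 = 3p + 2
  -5p + 6 = 3p + 2  ⇒  -8p = -4  ⇒  p = 1/2.
The agent's mix must leave the inspector indifferent between Skip and Inspect.
  the inspector's payoff to Skip: q·3 + (1−q)·0 = 3q
  the inspector's payoff to Inspect: q·0 + (1−q)·6 = -6q + 6
  3q = -6q + 6  ⇒  9q = 6  ⇒  q = 2/3.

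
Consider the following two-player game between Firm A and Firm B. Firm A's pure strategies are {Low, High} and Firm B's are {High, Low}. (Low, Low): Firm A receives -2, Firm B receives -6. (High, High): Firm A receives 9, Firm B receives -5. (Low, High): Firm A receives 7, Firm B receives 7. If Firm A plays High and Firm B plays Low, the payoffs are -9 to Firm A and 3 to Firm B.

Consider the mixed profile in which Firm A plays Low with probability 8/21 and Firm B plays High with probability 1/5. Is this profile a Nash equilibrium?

Given Firm B's mix q = 1/5, Firm A's payoff from Low is -1/5 but from High is -27/5. Firm A strictly prefers Low, so Firm A would not mix.
So the proposed profile is not a Nash equilibrium.

No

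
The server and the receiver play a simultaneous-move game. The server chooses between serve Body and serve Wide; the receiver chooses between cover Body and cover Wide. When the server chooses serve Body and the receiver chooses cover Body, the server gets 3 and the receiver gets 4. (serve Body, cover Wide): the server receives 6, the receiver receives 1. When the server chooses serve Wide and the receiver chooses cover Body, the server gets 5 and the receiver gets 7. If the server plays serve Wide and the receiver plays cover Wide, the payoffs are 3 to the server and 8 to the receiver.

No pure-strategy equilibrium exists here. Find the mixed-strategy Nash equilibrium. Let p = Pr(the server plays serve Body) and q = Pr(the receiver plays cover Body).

p = 1/4, q = 3/5

For the receiver to be willing to mix, the receiver must be indifferent between cover Body and cover Wide, which pins down the server's mix.
  the receiver's payoff to cover Body: p·4 + (1−p)·7 = -3p + 7
  the receiver's payoff to cover Wide: p·1 + (1−p)·8 = -7p + 8
  -3p + 7 = -7p + 8  ⇒  4p = 1  ⇒  p = 1/4.
In a mixed equilibrium the server is indifferent between serve Body and serve Wide; this condition fixes q.
  the server's payoff to serve Body: q·3 + (1−q)·6 = -3q + 6
  the server's payoff to serve Wide: q·5 + (1−q)·3 = 2q + 3
  -3q + 6 = 2q + 3  ⇒  -5q = -3  ⇒  q = 3/5.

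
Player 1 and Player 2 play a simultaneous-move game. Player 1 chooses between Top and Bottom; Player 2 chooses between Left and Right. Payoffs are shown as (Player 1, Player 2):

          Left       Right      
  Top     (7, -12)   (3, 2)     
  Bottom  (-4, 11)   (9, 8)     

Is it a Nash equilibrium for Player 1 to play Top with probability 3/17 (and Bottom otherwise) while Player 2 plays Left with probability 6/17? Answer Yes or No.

Check Player 2's indifference given Player 1's mix p = 3/17:
  payoff from Left = 118/17; payoff from Right = 118/17 — equal.
Check Player 1's indifference given Player 2's mix q = 6/17:
  payoff from Top = 75/17; payoff from Bottom = 75/17 — equal.
Both players are indifferent, so neither can profitably deviate.

Yes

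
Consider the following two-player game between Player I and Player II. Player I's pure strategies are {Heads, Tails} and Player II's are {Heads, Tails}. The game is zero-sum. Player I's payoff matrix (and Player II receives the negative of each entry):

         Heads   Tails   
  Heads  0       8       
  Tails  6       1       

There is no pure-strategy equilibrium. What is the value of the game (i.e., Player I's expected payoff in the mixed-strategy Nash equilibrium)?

Player II's mix must leave Player I indifferent between Heads and Tails.
  Player I's payoff to Heads: q·0 + (1−q)·8 = -8q + 8
  Player I's payoff to Tails: q·6 + (1−q)·1 = 5q + 1
  -8q + 8 = 5q + 1  ⇒  -13q = -7  ⇒  q = 7/13.
The value is Player I's expected payoff against this mix (using Heads): (7/13)·0 + (6/13)·8 = 48/13.

v = 48/13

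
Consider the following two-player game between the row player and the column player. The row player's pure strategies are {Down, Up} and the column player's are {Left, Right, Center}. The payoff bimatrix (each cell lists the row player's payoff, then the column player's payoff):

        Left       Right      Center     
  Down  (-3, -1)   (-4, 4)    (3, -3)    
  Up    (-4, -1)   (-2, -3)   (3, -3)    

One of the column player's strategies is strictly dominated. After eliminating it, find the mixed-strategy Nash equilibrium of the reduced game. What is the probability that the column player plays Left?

q = 2/3

The column player's strategy Center is strictly dominated by Left: -1 > -3 and -1 > -3. Eliminate Center.
For the row player to be willing to mix, the row player must be indifferent between Down and Up, which pins down the column player's mix.
  the row player's expected payoff from Down: q·(-3) + (1−q)·(-4) = q - 4
  the row player's expected payoff from Up: q·(-4) + (1−q)·(-2) = -2q - 2
  q - 4 = -2q - 2  ⇒  3q = 2  ⇒  q = 2/3.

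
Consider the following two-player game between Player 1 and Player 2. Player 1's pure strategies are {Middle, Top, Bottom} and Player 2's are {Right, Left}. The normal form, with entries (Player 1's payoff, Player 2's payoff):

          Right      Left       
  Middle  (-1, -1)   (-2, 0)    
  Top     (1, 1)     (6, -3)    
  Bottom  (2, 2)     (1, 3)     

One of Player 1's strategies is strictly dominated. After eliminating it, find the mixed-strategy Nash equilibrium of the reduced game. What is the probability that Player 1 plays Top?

p = 1/5

Player 1's strategy Middle is strictly dominated by Bottom: 2 > -1 and 1 > -2. Eliminate Middle.
In a mixed equilibrium Player 2 is indifferent between Right and Left; this condition fixes p.
  Player 2's payoff from Right: p·1 + (1−p)·2 = -p + 2
  Player 2's payoff from Left: p·(-3) + (1−p)·3 = -6p + 3
  -p + 2 = -6p + 3  ⇒  5p = 1  ⇒  p = 1/5.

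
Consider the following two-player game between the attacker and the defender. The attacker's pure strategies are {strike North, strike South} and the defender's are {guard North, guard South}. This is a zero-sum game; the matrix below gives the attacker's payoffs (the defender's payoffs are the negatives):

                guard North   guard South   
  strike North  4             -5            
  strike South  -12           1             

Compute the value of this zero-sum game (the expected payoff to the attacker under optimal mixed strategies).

In a mixed equilibrium the attacker is indifferent between strike North and strike South; this condition fixes q.
  the attacker's payoff to strike North: q·4 + (1−q)·(-5) = 9q - 5
  the attacker's payoff to strike South: q·(-12) + (1−q)·1 = -13q + 1
  9q - 5 = -13q + 1  ⇒  22q = 6  ⇒  q = 3/11.
The value is the attacker's expected payoff against this mix (using strike North): (3/11)·4 + (8/11)·(-5) = -28/11.

v = -28/11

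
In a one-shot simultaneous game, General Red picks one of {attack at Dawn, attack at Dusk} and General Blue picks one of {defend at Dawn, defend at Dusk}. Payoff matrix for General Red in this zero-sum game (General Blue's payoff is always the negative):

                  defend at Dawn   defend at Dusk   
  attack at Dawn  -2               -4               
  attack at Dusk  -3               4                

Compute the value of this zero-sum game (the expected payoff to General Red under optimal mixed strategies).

v = -20/9

General Blue's mix must leave General Red indifferent between attack at Dawn and attack at Dusk.
  General Red's payoff to attack at Dawn: q·(-2) + (1−q)·(-4) = 2q - 4
  General Red's payoff to attack at Dusk: q·(-3) + (1−q)·4 = -7q + 4
  2q - 4 = -7q + 4  ⇒  9q = 8  ⇒  q = 8/9.
The value is General Red's expected payoff against this mix (using attack at Dawn): (8/9)·(-2) + (1/9)·(-4) = -20/9.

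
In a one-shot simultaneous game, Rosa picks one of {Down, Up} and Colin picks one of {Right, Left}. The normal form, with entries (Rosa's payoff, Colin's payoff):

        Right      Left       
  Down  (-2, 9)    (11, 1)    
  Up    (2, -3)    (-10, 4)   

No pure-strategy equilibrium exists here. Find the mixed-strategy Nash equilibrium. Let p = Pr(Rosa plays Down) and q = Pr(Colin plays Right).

p = 7/15, q = 21/25

Rosa's mix must leave Colin indifferent between Right and Left.
  Colin's expected payoff from Right: p·9 + (1−p)·(-3) = 12p - 3
  Colin's expected payoff from Left: p·1 + (1−p)·4 = -3p + 4
  12p - 3 = -3p + 4  ⇒  15p = 7  ⇒  p = 7/15.
Colin's mix must leave Rosa indifferent between Down and Up.
  Rosa's payoff from Down: q·(-2) + (1−q)·11 = -13q + 11
  Rosa's payoff from Up: q·2 + (1−q)·(-10) = 12q - 10
  -13q + 11 = 12q - 10  ⇒  -25q = -21  ⇒  q = 21/25.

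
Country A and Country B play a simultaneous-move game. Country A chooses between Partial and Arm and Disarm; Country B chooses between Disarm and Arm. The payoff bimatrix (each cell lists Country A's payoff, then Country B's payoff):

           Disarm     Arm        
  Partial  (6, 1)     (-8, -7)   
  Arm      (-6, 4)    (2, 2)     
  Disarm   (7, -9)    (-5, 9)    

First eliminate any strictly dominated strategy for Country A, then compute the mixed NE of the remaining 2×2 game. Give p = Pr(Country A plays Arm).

p = 9/10

Country A's strategy Partial is strictly dominated by Disarm: 7 > 6 and -5 > -8. Eliminate Partial.
Set Country B's expected payoff from Disarm equal to that from Arm:
  Country B's payoff to Disarm: p·4 + (1−p)·(-9) = 13p - 9
  Country B's payoff to Arm: p·2 + (1−p)·9 = -7p + 9
  13p - 9 = -7p + 9  ⇒  20p = 18  ⇒  p = 9/10.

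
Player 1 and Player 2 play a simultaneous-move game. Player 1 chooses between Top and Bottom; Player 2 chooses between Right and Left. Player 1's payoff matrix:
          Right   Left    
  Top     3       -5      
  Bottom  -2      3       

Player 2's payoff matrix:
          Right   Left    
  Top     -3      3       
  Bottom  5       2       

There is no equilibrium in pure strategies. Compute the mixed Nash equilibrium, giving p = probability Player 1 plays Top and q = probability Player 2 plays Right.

p = 1/3, q = 8/13

Player 1's mix must leave Player 2 indifferent between Right and Left.
  Player 2's payoff to Right: p·(-3) + (1−p)·5 = -8p + 5
  Player 2's payoff to Left: p·3 + (1−p)·2 = p + 2
  -8p + 5 = p + 2  ⇒  -9p = -3  ⇒  p = 1/3.
For Player 1 to be willing to mix, Player 1 must be indifferent between Top and Bottom, which pins down Player 2's mix.
  Player 1's payoff to Top: q·3 + (1−q)·(-5) = 8q - 5
  Player 1's payoff to Bottom: q·(-2) + (1−q)·3 = -5q + 3
  8q - 5 = -5q + 3  ⇒  13q = 8  ⇒  q = 8/13.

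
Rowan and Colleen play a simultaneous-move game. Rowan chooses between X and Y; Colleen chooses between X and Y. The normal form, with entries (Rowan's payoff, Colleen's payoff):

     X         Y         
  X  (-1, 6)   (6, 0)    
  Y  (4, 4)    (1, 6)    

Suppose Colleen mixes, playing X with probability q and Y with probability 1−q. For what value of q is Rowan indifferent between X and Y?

q = 1/2

Colleen's mix must leave Rowan indifferent between X and Y.
  Rowan's expected payoff from X: q·(-1) + (1−q)·6 = -7q + 6
  Rowan's expected payoff from Y: q·4 + (1−q)·1 = 3q + 1
  -7q + 6 = 3q + 1  ⇒  -10q = -5  ⇒  q = 1/2.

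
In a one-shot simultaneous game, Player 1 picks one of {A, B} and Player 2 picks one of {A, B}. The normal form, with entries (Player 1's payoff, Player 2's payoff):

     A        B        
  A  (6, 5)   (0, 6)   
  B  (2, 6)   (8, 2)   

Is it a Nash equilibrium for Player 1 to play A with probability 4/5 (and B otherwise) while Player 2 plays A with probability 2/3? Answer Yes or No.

Check Player 2's indifference given Player 1's mix p = 4/5:
  payoff from A = 26/5; payoff from B = 26/5 — equal.
Check Player 1's indifference given Player 2's mix q = 2/3:
  payoff from A = 4; payoff from B = 4 — equal.
Both players are indifferent, so neither can profitably deviate.

Yes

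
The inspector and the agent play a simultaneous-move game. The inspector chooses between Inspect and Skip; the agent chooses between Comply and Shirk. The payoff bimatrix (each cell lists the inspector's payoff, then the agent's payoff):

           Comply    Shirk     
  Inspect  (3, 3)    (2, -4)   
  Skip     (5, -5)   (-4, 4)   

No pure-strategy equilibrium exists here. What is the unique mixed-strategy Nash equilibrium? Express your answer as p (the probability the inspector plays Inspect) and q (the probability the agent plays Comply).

The inspector's mix must leave the agent indifferent between Comply and Shirk.
  the agent's payoff to Comply: p·3 + (1−p)·(-5) = 8p - 5
  the agent's payoff to Shirk: p·(-4) + (1−p)·4 = -8p + 4
  8p - 5 = -8p + 4  ⇒  16p = 9  ⇒  p = 9/16.
The inspector's indifference between Inspect and Skip determines the agent's mixing probability q:
  the inspector's expected payoff from Inspect: q·3 + (1−q)·2 = q + 2
  the inspector's expected payoff from Skip: q·5 + (1−q)·(-4) = 9q - 4
  q + 2 = 9q - 4  ⇒  -8q = -6  ⇒  q = 3/4.

p = 9/16, q = 3/4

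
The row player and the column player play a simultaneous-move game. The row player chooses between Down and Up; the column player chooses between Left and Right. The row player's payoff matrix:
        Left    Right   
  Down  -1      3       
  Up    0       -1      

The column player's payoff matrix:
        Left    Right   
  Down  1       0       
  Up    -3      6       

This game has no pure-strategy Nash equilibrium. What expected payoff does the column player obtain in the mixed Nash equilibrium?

3/5

The column player's indifference between Left and Right determines the row player's mixing probability p:
  the column player's payoff from Left: p·1 + (1−p)·(-3) = 4p - 3
  the column player's payoff from Right: p·0 + (1−p)·6 = -6p + 6
  4p - 3 = -6p + 6  ⇒  10p = 9  ⇒  p = 9/10.
At equilibrium the column player is indifferent across columns, so the column player's payoff equals the payoff from Left: (9/10)·1 + (1/10)·(-3) = 3/5.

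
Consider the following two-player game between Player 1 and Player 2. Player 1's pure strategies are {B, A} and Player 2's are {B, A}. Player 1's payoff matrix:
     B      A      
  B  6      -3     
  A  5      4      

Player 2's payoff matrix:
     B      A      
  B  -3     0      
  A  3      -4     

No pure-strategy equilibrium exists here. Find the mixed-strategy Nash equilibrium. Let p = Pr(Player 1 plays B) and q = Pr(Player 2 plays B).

p = 7/10, q = 7/8

Set Player 2's expected payoff from B equal to that from A:
  Player 2's payoff from B: p·(-3) + (1−p)·3 = -6p + 3
  Player 2's payoff from A: p·0 + (1−p)·(-4) = 4p - 4
  -6p + 3 = 4p - 4  ⇒  -10p = -7  ⇒  p = 7/10.
Player 1's indifference between B and A determines Player 2's mixing probability q:
  Player 1's expected payoff from B: q·6 + (1−q)·(-3) = 9q - 3
  Player 1's expected payoff from A: q·5 + (1−q)·4 = q + 4
  9q - 3 = q + 4  ⇒  8q = 7  ⇒  q = 7/8.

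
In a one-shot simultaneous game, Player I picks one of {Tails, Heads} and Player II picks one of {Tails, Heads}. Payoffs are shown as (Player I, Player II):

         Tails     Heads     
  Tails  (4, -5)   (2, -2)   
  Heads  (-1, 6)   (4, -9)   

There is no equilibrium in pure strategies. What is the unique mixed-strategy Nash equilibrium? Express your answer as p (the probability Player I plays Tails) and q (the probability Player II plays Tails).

Player II's indifference between Tails and Heads determines Player I's mixing probability p:
  Player II's payoff to Tails: p·(-5) + (1−p)·6 = -11p + 6
  Player II's payoff to Heads: p·(-2) + (1−p)·(-9) = 7p - 9
  -11p + 6 = 7p - 9  ⇒  -18p = -15  ⇒  p = 5/6.
In a mixed equilibrium Player I is indifferent between Tails and Heads; this condition fixes q.
  Player I's payoff from Tails: q·4 + (1−q)·2 = 2q + 2
  Player I's payoff from Heads: q·(-1) + (1−q)·4 = -5q + 4
  2q + 2 = -5q + 4  ⇒  7q = 2  ⇒  q = 2/7.

p = 5/6, q = 2/7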